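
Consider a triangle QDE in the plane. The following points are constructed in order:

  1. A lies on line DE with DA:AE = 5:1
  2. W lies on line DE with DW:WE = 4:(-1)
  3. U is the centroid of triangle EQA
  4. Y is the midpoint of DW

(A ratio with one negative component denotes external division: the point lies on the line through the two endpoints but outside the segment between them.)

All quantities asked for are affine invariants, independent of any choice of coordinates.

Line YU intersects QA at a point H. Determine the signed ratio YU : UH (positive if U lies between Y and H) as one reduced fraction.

Assign Q = (0, 0), D = (1, 0), E = (0, 1) — the answer is frame-independent, so this choice is without loss of generality.
1. A lies on line DE with DA:AE = 5:1 ⇒ A = (1/6, 5/6)
2. W lies on line DE with DW:WE = 4:(-1) ⇒ W = (-1/3, 4/3)
3. U is the centroid of triangle EQA ⇒ U = (1/18, 11/18)
4. Y is the midpoint of DW ⇒ Y = (1/3, 2/3)
line YU meets QA at H = (1/8, 5/8)
U = Y + t·(H−Y) with t = 4/3, so YU:UH = 4/3:-1/3

YU:UH = -4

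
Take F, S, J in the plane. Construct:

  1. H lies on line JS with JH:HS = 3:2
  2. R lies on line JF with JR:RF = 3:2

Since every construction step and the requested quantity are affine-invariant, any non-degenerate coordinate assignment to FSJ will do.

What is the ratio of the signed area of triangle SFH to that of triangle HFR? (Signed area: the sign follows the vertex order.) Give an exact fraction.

[SFH]:[HFR] = 5/3

Assign F = (0, 0), S = (1, 0), J = (0, 1) — the answer is frame-independent, so this choice is without loss of generality.
1. H lies on line JS with JH:HS = 3:2 ⇒ H = (3/5, 2/5)
2. R lies on line JF with JR:RF = 3:2 ⇒ R = (0, 2/5)
2·[SFH] = -2/5, 2·[HFR] = -6/25
[SFH]:[HFR] = -2/5:-6/25 = 5/3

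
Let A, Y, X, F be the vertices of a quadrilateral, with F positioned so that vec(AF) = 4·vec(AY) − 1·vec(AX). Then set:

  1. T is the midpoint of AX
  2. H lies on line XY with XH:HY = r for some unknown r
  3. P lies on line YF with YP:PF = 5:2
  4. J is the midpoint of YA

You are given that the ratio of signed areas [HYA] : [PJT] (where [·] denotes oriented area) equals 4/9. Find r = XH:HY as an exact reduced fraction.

r = 4/3

Work in coordinates with A = (0, 0), Y = (1, 0), X = (0, 1), F = (4, -1).
1. T is the midpoint of AX ⇒ T = (0, 1/2)
2. With XH:HY = r, write λ = r/(r+1) so H = X + λ·(Y−X); H is affine-linear in λ
3. P lies on line YF with YP:PF = 5:2 ⇒ P = (22/7, -5/7)
4. J is the midpoint of YA ⇒ J = (1/2, 0)
Every point depending on H is an affine combination of H and λ-independent points, so each such coordinate is linear in λ; the λ² term in each signed area is a multiple of (Y−X)×(Y−X) = 0, so 2·[HYA] and 2·[PJT] are each linear in λ. Evaluating at λ=0 and λ=1:
  2·[HYA] = λ − 1,   2·[PJT] = -27/28
So [HYA]:[PJT] = (λ − 1) / (-27/28). Setting this equal to 4/9:
  λ − 1 = 4/9·(-27/28)  ⇒  λ = 4/7
Then r = λ/(1−λ) = (4/7)/(3/7) = 4/3. Check: with r = 4/3, H = (4/7, 3/7) and [HYA]:[PJT] = 4/9 as required.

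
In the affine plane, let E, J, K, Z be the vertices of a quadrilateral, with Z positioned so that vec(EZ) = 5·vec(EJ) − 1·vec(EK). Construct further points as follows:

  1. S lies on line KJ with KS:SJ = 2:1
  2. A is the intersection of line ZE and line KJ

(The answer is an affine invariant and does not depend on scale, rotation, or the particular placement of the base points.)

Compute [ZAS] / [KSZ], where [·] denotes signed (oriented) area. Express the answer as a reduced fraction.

[ZAS]:[KSZ] = -7/8

Set E = (0, 0), J = (1, 0), K = (0, 1), Z = (5, -1); any affine frame gives the same invariant.
1. S lies on line KJ with KS:SJ = 2:1 ⇒ S = (2/3, 1/3)
2. A is the intersection of line ZE and line KJ ⇒ A = (5/4, -1/4)
2·[ZAS] = -7/4, 2·[KSZ] = 2
[ZAS]:[KSZ] = -7/4:2 = -7/8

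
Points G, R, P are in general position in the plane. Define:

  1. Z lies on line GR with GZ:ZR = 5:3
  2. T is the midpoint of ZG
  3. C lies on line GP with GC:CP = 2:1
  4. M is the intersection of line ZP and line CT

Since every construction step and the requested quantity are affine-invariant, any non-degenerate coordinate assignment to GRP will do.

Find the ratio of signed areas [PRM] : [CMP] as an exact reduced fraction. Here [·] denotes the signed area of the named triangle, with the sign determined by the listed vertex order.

Set G = (0, 0), R = (1, 0), P = (0, 1); any affine frame gives the same invariant.
1. Z lies on line GR with GZ:ZR = 5:3 ⇒ Z = (5/8, 0)
2. T is the midpoint of ZG ⇒ T = (5/16, 0)
3. C lies on line GP with GC:CP = 2:1 ⇒ C = (0, 2/3)
4. M is the intersection of line ZP and line CT ⇒ M = (-5/8, 2)
2·[PRM] = 3/8, 2·[CMP] = -5/24
[PRM]:[CMP] = 3/8:-5/24 = -9/5

[PRM]:[CMP] = -9/5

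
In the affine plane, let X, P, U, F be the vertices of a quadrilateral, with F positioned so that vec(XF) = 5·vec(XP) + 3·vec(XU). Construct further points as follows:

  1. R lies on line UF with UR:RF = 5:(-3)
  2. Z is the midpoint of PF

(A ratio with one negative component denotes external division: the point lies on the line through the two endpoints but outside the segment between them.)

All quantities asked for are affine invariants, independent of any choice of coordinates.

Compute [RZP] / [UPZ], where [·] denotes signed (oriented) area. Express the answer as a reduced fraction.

[RZP]:[UPZ] = 3/2

Assign X = (0, 0), P = (1, 0), U = (0, 1), F = (5, 3) — the answer is frame-independent, so this choice is without loss of generality.
1. R lies on line UF with UR:RF = 5:(-3) ⇒ R = (25/2, 6)
2. Z is the midpoint of PF ⇒ Z = (3, 3/2)
2·[RZP] = 21/4, 2·[UPZ] = 7/2
[RZP]:[UPZ] = 21/4:7/2 = 3/2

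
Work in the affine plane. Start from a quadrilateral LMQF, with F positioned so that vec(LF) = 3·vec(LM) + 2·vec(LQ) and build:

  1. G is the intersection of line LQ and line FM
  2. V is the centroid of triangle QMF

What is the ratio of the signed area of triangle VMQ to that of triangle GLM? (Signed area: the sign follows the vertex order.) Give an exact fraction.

[VMQ]:[GLM] = 4/3

Work in coordinates with L = (0, 0), M = (1, 0), Q = (0, 1), F = (3, 2).
1. G is the intersection of line LQ and line FM ⇒ G = (0, -1)
2. V is the centroid of triangle QMF ⇒ V = (4/3, 1)
2·[VMQ] = -4/3, 2·[GLM] = -1
[VMQ]:[GLM] = -4/3:-1 = 4/3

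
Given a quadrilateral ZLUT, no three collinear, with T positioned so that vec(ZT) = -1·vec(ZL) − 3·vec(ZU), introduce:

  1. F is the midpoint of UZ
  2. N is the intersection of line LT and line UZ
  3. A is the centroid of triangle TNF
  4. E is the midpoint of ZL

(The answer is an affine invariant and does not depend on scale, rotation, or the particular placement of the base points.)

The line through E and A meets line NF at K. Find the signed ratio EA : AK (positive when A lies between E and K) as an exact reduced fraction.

Choose coordinates Z = (0, 0), L = (1, 0), U = (0, 1), T = (-1, -3).
1. F is the midpoint of UZ ⇒ F = (0, 1/2)
2. N is the intersection of line LT and line UZ ⇒ N = (0, -3/2)
3. A is the centroid of triangle TNF ⇒ A = (-1/3, -4/3)
4. E is the midpoint of ZL ⇒ E = (1/2, 0)
line EA meets NF at K = (0, -4/5)
A = E + t·(K−E) with t = 5/3, so EA:AK = 5/3:-2/3

EA:AK = -5/2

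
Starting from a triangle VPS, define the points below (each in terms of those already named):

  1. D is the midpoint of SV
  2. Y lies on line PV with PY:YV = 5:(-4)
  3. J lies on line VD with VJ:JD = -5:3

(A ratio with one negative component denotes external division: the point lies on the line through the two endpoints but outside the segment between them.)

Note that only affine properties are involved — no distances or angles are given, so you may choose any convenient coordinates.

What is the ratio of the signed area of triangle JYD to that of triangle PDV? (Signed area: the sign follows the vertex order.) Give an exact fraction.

Set V = (0, 0), P = (1, 0), S = (0, 1); any affine frame gives the same invariant.
1. D is the midpoint of SV ⇒ D = (0, 1/2)
2. Y lies on line PV with PY:YV = 5:(-4) ⇒ Y = (-4, 0)
3. J lies on line VD with VJ:JD = -5:3 ⇒ J = (0, 5/4)
2·[JYD] = 3, 2·[PDV] = 1/2
[JYD]:[PDV] = 3:1/2 = 6

[JYD]:[PDV] = 6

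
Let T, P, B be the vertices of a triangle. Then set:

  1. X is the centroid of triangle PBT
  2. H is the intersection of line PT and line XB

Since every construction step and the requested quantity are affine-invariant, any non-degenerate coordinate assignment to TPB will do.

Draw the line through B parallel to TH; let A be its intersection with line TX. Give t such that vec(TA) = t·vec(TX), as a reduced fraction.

t = 3

Assign T = (0, 0), P = (1, 0), B = (0, 1) — the answer is frame-independent, so this choice is without loss of generality.
1. X is the centroid of triangle PBT ⇒ X = (1/3, 1/3)
2. H is the intersection of line PT and line XB ⇒ H = (1/2, 0)
through B parallel to TH: direction (1/2, 0); meets TX at A = (1, 1)
A = T + t·(X−T) with t = 3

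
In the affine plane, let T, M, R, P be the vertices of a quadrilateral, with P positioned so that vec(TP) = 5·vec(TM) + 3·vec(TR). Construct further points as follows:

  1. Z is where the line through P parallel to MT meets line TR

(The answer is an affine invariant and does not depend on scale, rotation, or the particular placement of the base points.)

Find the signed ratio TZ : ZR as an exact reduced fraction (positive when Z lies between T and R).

TZ:ZR = -3/2

Assign T = (0, 0), M = (1, 0), R = (0, 1), P = (5, 3) — the answer is frame-independent, so this choice is without loss of generality.
1. Z is where the line through P parallel to MT meets line TR ⇒ Z = (0, 3)
Z = T + t·(R−T) with t = 3, so TZ:ZR = t:(1−t) = 3:-2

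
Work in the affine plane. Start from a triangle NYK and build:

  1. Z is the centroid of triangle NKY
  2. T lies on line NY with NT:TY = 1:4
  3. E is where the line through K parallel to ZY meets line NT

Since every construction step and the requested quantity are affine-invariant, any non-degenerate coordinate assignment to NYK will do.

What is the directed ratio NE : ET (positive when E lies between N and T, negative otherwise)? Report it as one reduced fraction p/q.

NE:ET = -10/9

Assign N = (0, 0), Y = (1, 0), K = (0, 1) — the answer is frame-independent, so this choice is without loss of generality.
1. Z is the centroid of triangle NKY ⇒ Z = (1/3, 1/3)
2. T lies on line NY with NT:TY = 1:4 ⇒ T = (1/5, 0)
3. E is where the line through K parallel to ZY meets line NT ⇒ E = (2, 0)
E = N + t·(T−N) with t = 10, so NE:ET = t:(1−t) = 10:-9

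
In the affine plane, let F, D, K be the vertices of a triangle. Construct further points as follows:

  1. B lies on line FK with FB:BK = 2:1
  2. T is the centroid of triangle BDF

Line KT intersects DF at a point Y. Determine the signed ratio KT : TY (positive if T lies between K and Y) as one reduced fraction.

KT:TY = 7/2

Set F = (0, 0), D = (1, 0), K = (0, 1); any affine frame gives the same invariant.
1. B lies on line FK with FB:BK = 2:1 ⇒ B = (0, 2/3)
2. T is the centroid of triangle BDF ⇒ T = (1/3, 2/9)
line KT meets DF at Y = (3/7, 0)
T = K + t·(Y−K) with t = 7/9, so KT:TY = 7/9:2/9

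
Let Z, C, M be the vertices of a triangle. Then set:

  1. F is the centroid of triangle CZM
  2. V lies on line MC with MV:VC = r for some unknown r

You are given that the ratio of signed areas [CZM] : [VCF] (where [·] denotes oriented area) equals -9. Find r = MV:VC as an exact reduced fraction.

Work in coordinates with Z = (0, 0), C = (1, 0), M = (0, 1).
1. F is the centroid of triangle CZM ⇒ F = (1/3, 1/3)
2. With MV:VC = r, write λ = r/(r+1) so V = M + λ·(C−M); V is affine-linear in λ
Every point depending on V is an affine combination of V and λ-independent points, so each such coordinate is linear in λ; the λ² term in each signed area is a multiple of (C−M)×(C−M) = 0, so 2·[CZM] and 2·[VCF] are each linear in λ. Evaluating at λ=0 and λ=1:
  2·[CZM] = -1,   2·[VCF] = 1/3·λ − 1/3
So [CZM]:[VCF] = (-1) / (1/3·λ − 1/3). Setting this equal to -9:
  -1 = -9·(1/3·λ − 1/3)  ⇒  λ = 4/3
Then r = λ/(1−λ) = (4/3)/(-1/3) = -4. Check: with r = -4, V = (4/3, -1/3) and [CZM]:[VCF] = -9 as required.

r = -4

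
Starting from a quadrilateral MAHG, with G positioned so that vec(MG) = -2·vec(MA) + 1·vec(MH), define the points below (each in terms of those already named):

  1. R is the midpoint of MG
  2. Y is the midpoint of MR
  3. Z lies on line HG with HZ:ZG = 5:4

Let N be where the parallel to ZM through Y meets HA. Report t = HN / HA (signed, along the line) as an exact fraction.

Choose coordinates M = (0, 0), A = (1, 0), H = (0, 1), G = (-2, 1).
1. R is the midpoint of MG ⇒ R = (-1, 1/2)
2. Y is the midpoint of MR ⇒ Y = (-1/2, 1/4)
3. Z lies on line HG with HZ:ZG = 5:4 ⇒ Z = (-10/9, 1)
through Y parallel to ZM: direction (10/9, -1); meets HA at N = (12, -11)
N = H + t·(A−H) with t = 12

t = 12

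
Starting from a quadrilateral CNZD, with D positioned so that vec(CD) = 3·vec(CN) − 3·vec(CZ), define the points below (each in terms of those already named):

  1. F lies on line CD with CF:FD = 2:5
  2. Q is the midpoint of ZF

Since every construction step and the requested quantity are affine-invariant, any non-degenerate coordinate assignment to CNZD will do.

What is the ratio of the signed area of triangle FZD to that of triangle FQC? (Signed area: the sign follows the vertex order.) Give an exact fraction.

[FZD]:[FQC] = -5

Assign C = (0, 0), N = (1, 0), Z = (0, 1), D = (3, -3) — the answer is frame-independent, so this choice is without loss of generality.
1. F lies on line CD with CF:FD = 2:5 ⇒ F = (6/7, -6/7)
2. Q is the midpoint of ZF ⇒ Q = (3/7, 1/14)
2·[FZD] = -15/7, 2·[FQC] = 3/7
[FZD]:[FQC] = -15/7:3/7 = -5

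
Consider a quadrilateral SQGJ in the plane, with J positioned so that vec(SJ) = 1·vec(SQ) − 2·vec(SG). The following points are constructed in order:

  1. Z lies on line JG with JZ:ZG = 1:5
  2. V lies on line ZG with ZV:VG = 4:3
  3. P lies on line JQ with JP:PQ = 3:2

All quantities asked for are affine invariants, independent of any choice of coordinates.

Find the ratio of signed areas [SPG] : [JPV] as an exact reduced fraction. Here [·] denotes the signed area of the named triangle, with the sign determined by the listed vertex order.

[SPG]:[JPV] = 35/27

Choose coordinates S = (0, 0), Q = (1, 0), G = (0, 1), J = (1, -2).
1. Z lies on line JG with JZ:ZG = 1:5 ⇒ Z = (5/6, -3/2)
2. V lies on line ZG with ZV:VG = 4:3 ⇒ V = (5/14, -1/14)
3. P lies on line JQ with JP:PQ = 3:2 ⇒ P = (1, -4/5)
2·[SPG] = 1, 2·[JPV] = 27/35
[SPG]:[JPV] = 1:27/35 = 35/27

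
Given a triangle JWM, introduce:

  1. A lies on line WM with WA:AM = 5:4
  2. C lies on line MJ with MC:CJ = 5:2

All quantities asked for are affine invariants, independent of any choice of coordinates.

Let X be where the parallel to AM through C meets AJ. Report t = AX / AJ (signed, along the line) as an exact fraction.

Assign J = (0, 0), W = (1, 0), M = (0, 1) — the answer is frame-independent, so this choice is without loss of generality.
1. A lies on line WM with WA:AM = 5:4 ⇒ A = (4/9, 5/9)
2. C lies on line MJ with MC:CJ = 5:2 ⇒ C = (0, 2/7)
through C parallel to AM: direction (-4/9, 4/9); meets AJ at X = (8/63, 10/63)
X = A + t·(J−A) with t = 5/7

t = 5/7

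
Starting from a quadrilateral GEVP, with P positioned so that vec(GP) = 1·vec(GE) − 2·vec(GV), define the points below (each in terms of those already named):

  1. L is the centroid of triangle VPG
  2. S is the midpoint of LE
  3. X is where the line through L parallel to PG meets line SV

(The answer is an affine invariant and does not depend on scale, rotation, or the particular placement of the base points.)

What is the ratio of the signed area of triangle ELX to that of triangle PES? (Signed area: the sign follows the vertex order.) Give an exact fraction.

[ELX]:[PES] = -15/2

Work in coordinates with G = (0, 0), E = (1, 0), V = (0, 1), P = (1, -2).
1. L is the centroid of triangle VPG ⇒ L = (1/3, -1/3)
2. S is the midpoint of LE ⇒ S = (2/3, -1/6)
3. X is where the line through L parallel to PG meets line SV ⇒ X = (-8/3, 17/3)
2·[ELX] = -5, 2·[PES] = 2/3
[ELX]:[PES] = -5:2/3 = -15/2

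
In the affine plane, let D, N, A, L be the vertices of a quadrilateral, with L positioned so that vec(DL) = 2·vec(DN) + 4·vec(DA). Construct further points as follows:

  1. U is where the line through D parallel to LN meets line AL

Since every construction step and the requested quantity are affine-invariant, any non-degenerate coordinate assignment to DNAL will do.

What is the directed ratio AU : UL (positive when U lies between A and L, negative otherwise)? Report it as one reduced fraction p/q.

Work in coordinates with D = (0, 0), N = (1, 0), A = (0, 1), L = (2, 4).
1. U is where the line through D parallel to LN meets line AL ⇒ U = (2/5, 8/5)
U = A + t·(L−A) with t = 1/5, so AU:UL = t:(1−t) = 1/5:4/5

AU:UL = 1/4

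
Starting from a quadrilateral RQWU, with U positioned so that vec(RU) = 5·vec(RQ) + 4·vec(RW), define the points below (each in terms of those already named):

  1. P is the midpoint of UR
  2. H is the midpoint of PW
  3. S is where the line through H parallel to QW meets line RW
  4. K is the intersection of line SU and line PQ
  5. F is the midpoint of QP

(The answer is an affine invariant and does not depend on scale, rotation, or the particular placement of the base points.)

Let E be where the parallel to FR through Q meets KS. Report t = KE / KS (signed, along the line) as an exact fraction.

Assign R = (0, 0), Q = (1, 0), W = (0, 1), U = (5, 4) — the answer is frame-independent, so this choice is without loss of generality.
1. P is the midpoint of UR ⇒ P = (5/2, 2)
2. H is the midpoint of PW ⇒ H = (5/4, 3/2)
3. S is where the line through H parallel to QW meets line RW ⇒ S = (0, 11/4)
4. K is the intersection of line SU and line PQ ⇒ K = (49/13, 48/13)
5. F is the midpoint of QP ⇒ F = (7/4, 1)
through Q parallel to FR: direction (-7/4, -1); meets KS at E = (31/3, 16/3)
E = K + t·(S−K) with t = -256/147

t = -256/147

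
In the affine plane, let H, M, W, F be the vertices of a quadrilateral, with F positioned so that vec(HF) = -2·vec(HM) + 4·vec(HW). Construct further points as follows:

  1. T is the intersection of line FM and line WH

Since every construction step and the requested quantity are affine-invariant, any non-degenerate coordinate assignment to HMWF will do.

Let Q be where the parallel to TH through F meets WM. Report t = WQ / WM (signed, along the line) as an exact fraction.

Choose coordinates H = (0, 0), M = (1, 0), W = (0, 1), F = (-2, 4).
1. T is the intersection of line FM and line WH ⇒ T = (0, 4/3)
through F parallel to TH: direction (0, -4/3); meets WM at Q = (-2, 3)
Q = W + t·(M−W) with t = -2

t = -2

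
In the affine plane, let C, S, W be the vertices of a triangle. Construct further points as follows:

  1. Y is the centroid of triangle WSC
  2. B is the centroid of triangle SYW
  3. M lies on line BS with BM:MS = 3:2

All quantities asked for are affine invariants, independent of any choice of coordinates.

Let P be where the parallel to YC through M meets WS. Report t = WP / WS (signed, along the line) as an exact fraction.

t = 4/5

Work in coordinates with C = (0, 0), S = (1, 0), W = (0, 1).
1. Y is the centroid of triangle WSC ⇒ Y = (1/3, 1/3)
2. B is the centroid of triangle SYW ⇒ B = (4/9, 4/9)
3. M lies on line BS with BM:MS = 3:2 ⇒ M = (7/9, 8/45)
through M parallel to YC: direction (-1/3, -1/3); meets WS at P = (4/5, 1/5)
P = W + t·(S−W) with t = 4/5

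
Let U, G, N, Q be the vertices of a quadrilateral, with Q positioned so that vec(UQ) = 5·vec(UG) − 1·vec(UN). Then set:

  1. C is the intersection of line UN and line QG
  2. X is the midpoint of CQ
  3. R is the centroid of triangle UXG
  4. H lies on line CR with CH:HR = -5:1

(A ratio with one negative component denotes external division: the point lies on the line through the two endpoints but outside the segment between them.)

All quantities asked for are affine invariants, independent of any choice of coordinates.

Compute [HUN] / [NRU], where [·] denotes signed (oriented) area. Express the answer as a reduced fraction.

Assign U = (0, 0), G = (1, 0), N = (0, 1), Q = (5, -1) — the answer is frame-independent, so this choice is without loss of generality.
1. C is the intersection of line UN and line QG ⇒ C = (0, 1/4)
2. X is the midpoint of CQ ⇒ X = (5/2, -3/8)
3. R is the centroid of triangle UXG ⇒ R = (7/6, -1/8)
4. H lies on line CR with CH:HR = -5:1 ⇒ H = (35/24, -7/32)
2·[HUN] = -35/24, 2·[NRU] = -7/6
[HUN]:[NRU] = -35/24:-7/6 = 5/4

[HUN]:[NRU] = 5/4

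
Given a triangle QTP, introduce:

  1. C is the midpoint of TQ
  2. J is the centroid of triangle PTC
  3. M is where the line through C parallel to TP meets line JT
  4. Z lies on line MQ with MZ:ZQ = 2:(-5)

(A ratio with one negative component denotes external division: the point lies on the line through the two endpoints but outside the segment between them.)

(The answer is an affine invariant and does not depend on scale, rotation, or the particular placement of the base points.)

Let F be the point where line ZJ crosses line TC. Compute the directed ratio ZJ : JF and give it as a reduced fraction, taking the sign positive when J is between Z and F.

ZJ:JF = 4

Set Q = (0, 0), T = (1, 0), P = (0, 1); any affine frame gives the same invariant.
1. C is the midpoint of TQ ⇒ C = (1/2, 0)
2. J is the centroid of triangle PTC ⇒ J = (1/2, 1/3)
3. M is where the line through C parallel to TP meets line JT ⇒ M = (-1/2, 1)
4. Z lies on line MQ with MZ:ZQ = 2:(-5) ⇒ Z = (-5/6, 5/3)
line ZJ meets TC at F = (5/6, 0)
J = Z + t·(F−Z) with t = 4/5, so ZJ:JF = 4/5:1/5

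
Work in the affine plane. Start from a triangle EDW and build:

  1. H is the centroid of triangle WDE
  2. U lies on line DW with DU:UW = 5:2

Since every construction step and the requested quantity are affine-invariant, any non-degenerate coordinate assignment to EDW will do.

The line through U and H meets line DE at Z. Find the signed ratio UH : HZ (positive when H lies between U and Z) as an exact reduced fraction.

UH:HZ = 8/7

Work in coordinates with E = (0, 0), D = (1, 0), W = (0, 1).
1. H is the centroid of triangle WDE ⇒ H = (1/3, 1/3)
2. U lies on line DW with DU:UW = 5:2 ⇒ U = (2/7, 5/7)
line UH meets DE at Z = (3/8, 0)
H = U + t·(Z−U) with t = 8/15, so UH:HZ = 8/15:7/15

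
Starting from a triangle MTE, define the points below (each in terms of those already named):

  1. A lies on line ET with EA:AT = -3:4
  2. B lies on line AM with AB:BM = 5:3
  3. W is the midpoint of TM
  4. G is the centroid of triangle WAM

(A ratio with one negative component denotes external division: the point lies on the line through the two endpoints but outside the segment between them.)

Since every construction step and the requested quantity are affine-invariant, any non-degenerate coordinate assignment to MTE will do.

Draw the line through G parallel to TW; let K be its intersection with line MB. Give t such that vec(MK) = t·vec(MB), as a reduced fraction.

Assign M = (0, 0), T = (1, 0), E = (0, 1) — the answer is frame-independent, so this choice is without loss of generality.
1. A lies on line ET with EA:AT = -3:4 ⇒ A = (-3, 4)
2. B lies on line AM with AB:BM = 5:3 ⇒ B = (-9/8, 3/2)
3. W is the midpoint of TM ⇒ W = (1/2, 0)
4. G is the centroid of triangle WAM ⇒ G = (-5/6, 4/3)
through G parallel to TW: direction (-1/2, 0); meets MB at K = (-1, 4/3)
K = M + t·(B−M) with t = 8/9

t = 8/9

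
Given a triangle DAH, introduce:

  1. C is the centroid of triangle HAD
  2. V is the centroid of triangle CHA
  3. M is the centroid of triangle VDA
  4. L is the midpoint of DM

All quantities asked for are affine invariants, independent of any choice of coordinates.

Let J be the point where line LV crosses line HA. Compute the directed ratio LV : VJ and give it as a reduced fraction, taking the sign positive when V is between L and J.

LV:VJ = 31/6

Assign D = (0, 0), A = (1, 0), H = (0, 1) — the answer is frame-independent, so this choice is without loss of generality.
1. C is the centroid of triangle HAD ⇒ C = (1/3, 1/3)
2. V is the centroid of triangle CHA ⇒ V = (4/9, 4/9)
3. M is the centroid of triangle VDA ⇒ M = (13/27, 4/27)
4. L is the midpoint of DM ⇒ L = (13/54, 2/27)
line LV meets HA at J = (15/31, 16/31)
V = L + t·(J−L) with t = 31/37, so LV:VJ = 31/37:6/37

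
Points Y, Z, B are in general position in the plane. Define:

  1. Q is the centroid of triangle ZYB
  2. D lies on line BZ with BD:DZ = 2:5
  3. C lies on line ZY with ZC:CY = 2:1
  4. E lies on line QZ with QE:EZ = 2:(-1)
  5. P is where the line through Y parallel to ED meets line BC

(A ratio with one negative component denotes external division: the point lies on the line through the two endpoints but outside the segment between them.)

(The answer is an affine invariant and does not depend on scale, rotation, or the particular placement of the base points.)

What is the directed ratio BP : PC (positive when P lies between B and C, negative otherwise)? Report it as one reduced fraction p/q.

Assign Y = (0, 0), Z = (1, 0), B = (0, 1) — the answer is frame-independent, so this choice is without loss of generality.
1. Q is the centroid of triangle ZYB ⇒ Q = (1/3, 1/3)
2. D lies on line BZ with BD:DZ = 2:5 ⇒ D = (2/7, 5/7)
3. C lies on line ZY with ZC:CY = 2:1 ⇒ C = (1/3, 0)
4. E lies on line QZ with QE:EZ = 2:(-1) ⇒ E = (5/3, -1/3)
5. P is where the line through Y parallel to ED meets line BC ⇒ P = (29/65, -22/65)
P = B + t·(C−B) with t = 87/65, so BP:PC = t:(1−t) = 87/65:-22/65

BP:PC = -87/22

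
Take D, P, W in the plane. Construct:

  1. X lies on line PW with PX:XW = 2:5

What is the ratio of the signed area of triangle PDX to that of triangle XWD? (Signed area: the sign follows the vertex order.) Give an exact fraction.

[PDX]:[XWD] = -2/5

Choose coordinates D = (0, 0), P = (1, 0), W = (0, 1).
1. X lies on line PW with PX:XW = 2:5 ⇒ X = (5/7, 2/7)
2·[PDX] = -2/7, 2·[XWD] = 5/7
[PDX]:[XWD] = -2/7:5/7 = -2/5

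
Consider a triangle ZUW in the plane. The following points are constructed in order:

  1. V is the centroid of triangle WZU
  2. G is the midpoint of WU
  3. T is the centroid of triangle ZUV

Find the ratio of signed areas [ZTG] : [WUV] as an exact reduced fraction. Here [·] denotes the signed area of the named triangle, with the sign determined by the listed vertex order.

[ZTG]:[WUV] = -1/2

Work in coordinates with Z = (0, 0), U = (1, 0), W = (0, 1).
1. V is the centroid of triangle WZU ⇒ V = (1/3, 1/3)
2. G is the midpoint of WU ⇒ G = (1/2, 1/2)
3. T is the centroid of triangle ZUV ⇒ T = (4/9, 1/9)
2·[ZTG] = 1/6, 2·[WUV] = -1/3
[ZTG]:[WUV] = 1/6:-1/3 = -1/2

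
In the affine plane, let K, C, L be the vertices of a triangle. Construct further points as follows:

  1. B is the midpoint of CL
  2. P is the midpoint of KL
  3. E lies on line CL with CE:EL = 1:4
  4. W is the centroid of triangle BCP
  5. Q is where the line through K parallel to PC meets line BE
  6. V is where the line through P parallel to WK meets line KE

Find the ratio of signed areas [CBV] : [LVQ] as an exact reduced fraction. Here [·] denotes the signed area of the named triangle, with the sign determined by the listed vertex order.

[CBV]:[LVQ] = 1/4

Set K = (0, 0), C = (1, 0), L = (0, 1); any affine frame gives the same invariant.
1. B is the midpoint of CL ⇒ B = (1/2, 1/2)
2. P is the midpoint of KL ⇒ P = (0, 1/2)
3. E lies on line CL with CE:EL = 1:4 ⇒ E = (4/5, 1/5)
4. W is the centroid of triangle BCP ⇒ W = (1/2, 1/3)
5. Q is where the line through K parallel to PC meets line BE ⇒ Q = (2, -1)
6. V is where the line through P parallel to WK meets line KE ⇒ V = (-6/5, -3/10)
2·[CBV] = 5/4, 2·[LVQ] = 5
[CBV]:[LVQ] = 5/4:5 = 1/4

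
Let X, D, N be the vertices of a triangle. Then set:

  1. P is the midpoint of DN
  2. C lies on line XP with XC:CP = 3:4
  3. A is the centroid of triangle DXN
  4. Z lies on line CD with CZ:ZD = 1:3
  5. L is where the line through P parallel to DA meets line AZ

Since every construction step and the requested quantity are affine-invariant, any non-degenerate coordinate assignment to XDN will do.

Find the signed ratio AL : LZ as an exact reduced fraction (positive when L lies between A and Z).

Set X = (0, 0), D = (1, 0), N = (0, 1); any affine frame gives the same invariant.
1. P is the midpoint of DN ⇒ P = (1/2, 1/2)
2. C lies on line XP with XC:CP = 3:4 ⇒ C = (3/14, 3/14)
3. A is the centroid of triangle DXN ⇒ A = (1/3, 1/3)
4. Z lies on line CD with CZ:ZD = 1:3 ⇒ Z = (23/56, 9/56)
5. L is where the line through P parallel to DA meets line AZ ⇒ L = (17/90, 59/90)
L = A + t·(Z−A) with t = -28/15, so AL:LZ = t:(1−t) = -28/15:43/15

AL:LZ = -28/43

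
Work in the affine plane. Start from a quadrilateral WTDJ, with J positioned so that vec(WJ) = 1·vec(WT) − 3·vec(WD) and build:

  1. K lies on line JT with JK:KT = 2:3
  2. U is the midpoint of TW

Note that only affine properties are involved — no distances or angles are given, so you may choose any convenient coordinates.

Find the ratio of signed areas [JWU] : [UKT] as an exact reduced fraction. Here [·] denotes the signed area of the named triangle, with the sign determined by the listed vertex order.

[JWU]:[UKT] = -5/3

Choose coordinates W = (0, 0), T = (1, 0), D = (0, 1), J = (1, -3).
1. K lies on line JT with JK:KT = 2:3 ⇒ K = (1, -9/5)
2. U is the midpoint of TW ⇒ U = (1/2, 0)
2·[JWU] = -3/2, 2·[UKT] = 9/10
[JWU]:[UKT] = -3/2:9/10 = -5/3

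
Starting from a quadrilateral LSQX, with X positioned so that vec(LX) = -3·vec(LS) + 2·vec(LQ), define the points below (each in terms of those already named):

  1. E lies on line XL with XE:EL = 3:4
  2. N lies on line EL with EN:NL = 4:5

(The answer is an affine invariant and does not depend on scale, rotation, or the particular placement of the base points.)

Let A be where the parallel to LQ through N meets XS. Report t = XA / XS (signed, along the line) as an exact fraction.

Work in coordinates with L = (0, 0), S = (1, 0), Q = (0, 1), X = (-3, 2).
1. E lies on line XL with XE:EL = 3:4 ⇒ E = (-12/7, 8/7)
2. N lies on line EL with EN:NL = 4:5 ⇒ N = (-20/21, 40/63)
through N parallel to LQ: direction (0, 1); meets XS at A = (-20/21, 41/42)
A = X + t·(S−X) with t = 43/84

t = 43/84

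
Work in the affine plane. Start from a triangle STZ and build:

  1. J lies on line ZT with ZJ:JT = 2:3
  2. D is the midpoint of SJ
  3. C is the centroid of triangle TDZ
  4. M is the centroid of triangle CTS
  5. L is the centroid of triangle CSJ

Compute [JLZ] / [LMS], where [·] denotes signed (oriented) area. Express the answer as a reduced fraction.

Set S = (0, 0), T = (1, 0), Z = (0, 1); any affine frame gives the same invariant.
1. J lies on line ZT with ZJ:JT = 2:3 ⇒ J = (2/5, 3/5)
2. D is the midpoint of SJ ⇒ D = (1/5, 3/10)
3. C is the centroid of triangle TDZ ⇒ C = (2/5, 13/30)
4. M is the centroid of triangle CTS ⇒ M = (7/15, 13/90)
5. L is the centroid of triangle CSJ ⇒ L = (4/15, 31/90)
2·[JLZ] = -7/45, 2·[LMS] = -11/90
[JLZ]:[LMS] = -7/45:-11/90 = 14/11

[JLZ]:[LMS] = 14/11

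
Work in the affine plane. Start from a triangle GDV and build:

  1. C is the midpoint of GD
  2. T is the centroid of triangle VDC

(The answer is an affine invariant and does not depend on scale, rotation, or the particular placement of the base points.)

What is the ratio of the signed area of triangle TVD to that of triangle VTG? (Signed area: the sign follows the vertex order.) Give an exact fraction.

Assign G = (0, 0), D = (1, 0), V = (0, 1) — the answer is frame-independent, so this choice is without loss of generality.
1. C is the midpoint of GD ⇒ C = (1/2, 0)
2. T is the centroid of triangle VDC ⇒ T = (1/2, 1/3)
2·[TVD] = -1/6, 2·[VTG] = -1/2
[TVD]:[VTG] = -1/6:-1/2 = 1/3

[TVD]:[VTG] = 1/3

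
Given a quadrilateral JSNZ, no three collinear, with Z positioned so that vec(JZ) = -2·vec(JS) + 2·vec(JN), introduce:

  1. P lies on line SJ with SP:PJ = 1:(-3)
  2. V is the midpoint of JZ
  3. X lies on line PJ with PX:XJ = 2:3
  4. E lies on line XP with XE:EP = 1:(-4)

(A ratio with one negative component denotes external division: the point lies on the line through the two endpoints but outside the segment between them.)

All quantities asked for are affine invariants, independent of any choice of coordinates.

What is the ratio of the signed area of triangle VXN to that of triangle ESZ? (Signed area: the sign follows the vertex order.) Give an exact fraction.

[VXN]:[ESZ] = 5/3

Set J = (0, 0), S = (1, 0), N = (0, 1), Z = (-2, 2); any affine frame gives the same invariant.
1. P lies on line SJ with SP:PJ = 1:(-3) ⇒ P = (3/2, 0)
2. V is the midpoint of JZ ⇒ V = (-1, 1)
3. X lies on line PJ with PX:XJ = 2:3 ⇒ X = (9/10, 0)
4. E lies on line XP with XE:EP = 1:(-4) ⇒ E = (7/10, 0)
2·[VXN] = 1, 2·[ESZ] = 3/5
[VXN]:[ESZ] = 1:3/5 = 5/3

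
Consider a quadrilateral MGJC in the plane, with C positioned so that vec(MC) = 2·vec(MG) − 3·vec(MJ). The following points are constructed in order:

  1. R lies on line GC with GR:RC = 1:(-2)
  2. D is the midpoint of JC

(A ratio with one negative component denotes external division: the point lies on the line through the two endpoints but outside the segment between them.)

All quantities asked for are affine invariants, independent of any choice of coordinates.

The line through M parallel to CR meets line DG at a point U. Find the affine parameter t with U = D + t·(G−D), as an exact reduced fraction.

Assign M = (0, 0), G = (1, 0), J = (0, 1), C = (2, -3) — the answer is frame-independent, so this choice is without loss of generality.
1. R lies on line GC with GR:RC = 1:(-2) ⇒ R = (0, 3)
2. D is the midpoint of JC ⇒ D = (1, -1)
through M parallel to CR: direction (-2, 6); meets DG at U = (1, -3)
U = D + t·(G−D) with t = -2

t = -2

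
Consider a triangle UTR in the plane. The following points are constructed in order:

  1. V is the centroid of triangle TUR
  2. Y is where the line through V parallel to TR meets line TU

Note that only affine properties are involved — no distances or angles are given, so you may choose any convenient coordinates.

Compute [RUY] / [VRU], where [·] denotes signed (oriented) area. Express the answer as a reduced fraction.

Choose coordinates U = (0, 0), T = (1, 0), R = (0, 1).
1. V is the centroid of triangle TUR ⇒ V = (1/3, 1/3)
2. Y is where the line through V parallel to TR meets line TU ⇒ Y = (2/3, 0)
2·[RUY] = 2/3, 2·[VRU] = 1/3
[RUY]:[VRU] = 2/3:1/3 = 2

[RUY]:[VRU] = 2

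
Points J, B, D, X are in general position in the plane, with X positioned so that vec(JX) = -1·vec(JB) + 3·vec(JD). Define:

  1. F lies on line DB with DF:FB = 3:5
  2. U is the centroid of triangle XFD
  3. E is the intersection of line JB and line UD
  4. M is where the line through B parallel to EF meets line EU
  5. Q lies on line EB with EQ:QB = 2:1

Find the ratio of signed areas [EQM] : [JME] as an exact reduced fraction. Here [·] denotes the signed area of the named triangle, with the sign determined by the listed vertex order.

Work in coordinates with J = (0, 0), B = (1, 0), D = (0, 1), X = (-1, 3).
1. F lies on line DB with DF:FB = 3:5 ⇒ F = (3/8, 5/8)
2. U is the centroid of triangle XFD ⇒ U = (-5/24, 37/24)
3. E is the intersection of line JB and line UD ⇒ E = (5/13, 0)
4. M is where the line through B parallel to EF meets line EU ⇒ M = (40/39, -5/3)
5. Q lies on line EB with EQ:QB = 2:1 ⇒ Q = (31/39, 0)
2·[EQM] = -80/117, 2·[JME] = 25/39
[EQM]:[JME] = -80/117:25/39 = -16/15

[EQM]:[JME] = -16/15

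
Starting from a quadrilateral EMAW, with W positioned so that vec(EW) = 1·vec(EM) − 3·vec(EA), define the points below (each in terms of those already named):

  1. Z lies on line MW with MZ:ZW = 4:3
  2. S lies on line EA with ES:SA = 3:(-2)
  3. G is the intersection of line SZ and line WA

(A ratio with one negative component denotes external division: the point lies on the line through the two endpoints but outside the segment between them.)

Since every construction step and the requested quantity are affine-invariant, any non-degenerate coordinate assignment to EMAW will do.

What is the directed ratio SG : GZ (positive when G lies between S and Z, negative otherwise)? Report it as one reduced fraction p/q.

SG:GZ = -14/9

Choose coordinates E = (0, 0), M = (1, 0), A = (0, 1), W = (1, -3).
1. Z lies on line MW with MZ:ZW = 4:3 ⇒ Z = (1, -12/7)
2. S lies on line EA with ES:SA = 3:(-2) ⇒ S = (0, 3)
3. G is the intersection of line SZ and line WA ⇒ G = (14/5, -51/5)
G = S + t·(Z−S) with t = 14/5, so SG:GZ = t:(1−t) = 14/5:-9/5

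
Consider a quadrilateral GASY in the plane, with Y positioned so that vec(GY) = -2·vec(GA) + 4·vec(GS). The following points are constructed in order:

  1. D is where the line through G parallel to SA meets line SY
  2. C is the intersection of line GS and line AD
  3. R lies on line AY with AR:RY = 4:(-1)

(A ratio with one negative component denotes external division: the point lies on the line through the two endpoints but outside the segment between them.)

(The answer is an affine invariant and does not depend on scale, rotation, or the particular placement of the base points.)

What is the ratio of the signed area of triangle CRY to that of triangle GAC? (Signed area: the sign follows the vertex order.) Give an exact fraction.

[CRY]:[GAC] = 1/3

Set G = (0, 0), A = (1, 0), S = (0, 1), Y = (-2, 4); any affine frame gives the same invariant.
1. D is where the line through G parallel to SA meets line SY ⇒ D = (2, -2)
2. C is the intersection of line GS and line AD ⇒ C = (0, 2)
3. R lies on line AY with AR:RY = 4:(-1) ⇒ R = (-3, 16/3)
2·[CRY] = 2/3, 2·[GAC] = 2
[CRY]:[GAC] = 2/3:2 = 1/3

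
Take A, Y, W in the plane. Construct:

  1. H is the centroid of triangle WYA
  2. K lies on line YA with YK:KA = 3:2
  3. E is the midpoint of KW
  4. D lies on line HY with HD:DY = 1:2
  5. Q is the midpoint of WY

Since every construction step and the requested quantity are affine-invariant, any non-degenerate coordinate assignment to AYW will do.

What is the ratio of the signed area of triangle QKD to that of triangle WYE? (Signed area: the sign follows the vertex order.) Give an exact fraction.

[QKD]:[WYE] = -5/27

Set A = (0, 0), Y = (1, 0), W = (0, 1); any affine frame gives the same invariant.
1. H is the centroid of triangle WYA ⇒ H = (1/3, 1/3)
2. K lies on line YA with YK:KA = 3:2 ⇒ K = (2/5, 0)
3. E is the midpoint of KW ⇒ E = (1/5, 1/2)
4. D lies on line HY with HD:DY = 1:2 ⇒ D = (5/9, 2/9)
5. Q is the midpoint of WY ⇒ Q = (1/2, 1/2)
2·[QKD] = 1/18, 2·[WYE] = -3/10
[QKD]:[WYE] = 1/18:-3/10 = -5/27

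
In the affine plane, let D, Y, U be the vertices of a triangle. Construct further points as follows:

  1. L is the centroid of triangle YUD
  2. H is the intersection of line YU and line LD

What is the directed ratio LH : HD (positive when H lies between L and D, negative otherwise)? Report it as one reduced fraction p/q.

LH:HD = -1/3

Choose coordinates D = (0, 0), Y = (1, 0), U = (0, 1).
1. L is the centroid of triangle YUD ⇒ L = (1/3, 1/3)
2. H is the intersection of line YU and line LD ⇒ H = (1/2, 1/2)
H = L + t·(D−L) with t = -1/2, so LH:HD = t:(1−t) = -1/2:3/2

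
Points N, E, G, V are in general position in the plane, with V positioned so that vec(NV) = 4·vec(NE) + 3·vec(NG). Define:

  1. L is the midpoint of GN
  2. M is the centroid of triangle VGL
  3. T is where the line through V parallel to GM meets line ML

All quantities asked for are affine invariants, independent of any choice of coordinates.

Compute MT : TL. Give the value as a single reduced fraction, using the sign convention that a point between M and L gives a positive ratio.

Set N = (0, 0), E = (1, 0), G = (0, 1), V = (4, 3); any affine frame gives the same invariant.
1. L is the midpoint of GN ⇒ L = (0, 1/2)
2. M is the centroid of triangle VGL ⇒ M = (4/3, 3/2)
3. T is where the line through V parallel to GM meets line ML ⇒ T = (8/3, 5/2)
T = M + t·(L−M) with t = -1, so MT:TL = t:(1−t) = -1:2

MT:TL = -1/2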